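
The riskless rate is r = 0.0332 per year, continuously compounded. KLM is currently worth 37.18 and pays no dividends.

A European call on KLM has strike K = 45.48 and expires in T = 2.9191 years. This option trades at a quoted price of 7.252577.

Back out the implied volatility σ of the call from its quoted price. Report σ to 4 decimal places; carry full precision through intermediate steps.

sigma = 0.3478

At σ = 0.3478 the Black–Scholes value reproduces the quote:
σ√T = 0.3478·√2.9191 = 0.594229
d₁ = (ln(S/K) + (r+σ²/2)T) / (σ√T) = (ln(37.18/45.48) + (0.0332+0.3478²/2)·2.9191) / 0.594229 = (-0.201502 + 0.273468) / 0.594229 = 0.121109
d₂ = d₁ − σ√T = 0.121109 − 0.594229 = -0.473120
e^{−rT} = 0.907634
N(d₁) = 0.548198,  N(d₂) = 0.318064
V = S·N(d₁) − K·e^{−rT}·N(d₂) = 20.381992 − 13.129415 = 7.252577 (the observed quote) — the price is monotone increasing in volatility, hence this σ is the only solution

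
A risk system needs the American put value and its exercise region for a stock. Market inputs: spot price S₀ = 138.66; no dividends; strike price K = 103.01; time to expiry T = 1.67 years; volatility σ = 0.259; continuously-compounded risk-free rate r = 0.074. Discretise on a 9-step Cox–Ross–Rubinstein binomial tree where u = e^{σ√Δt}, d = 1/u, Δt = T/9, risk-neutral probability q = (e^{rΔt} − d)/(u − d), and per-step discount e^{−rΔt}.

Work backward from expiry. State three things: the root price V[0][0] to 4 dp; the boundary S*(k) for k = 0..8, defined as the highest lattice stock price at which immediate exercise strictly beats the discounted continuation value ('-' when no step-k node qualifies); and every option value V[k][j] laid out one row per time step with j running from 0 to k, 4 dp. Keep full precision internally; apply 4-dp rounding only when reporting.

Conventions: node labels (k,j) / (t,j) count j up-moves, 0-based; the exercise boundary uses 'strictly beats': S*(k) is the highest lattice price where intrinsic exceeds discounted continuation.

price = 2.1064
boundary = - - - - - 79.3754 70.9958 79.3754 88.7440
tree:
2.1064
3.6008 0.8567
6.0231 1.5799 0.2476
9.8183 2.8667 0.4977 0.0358
15.5181 5.0980 0.9936 0.0778 0.0000
23.6346 8.8360 1.9676 0.1693 0.0000 0.0000
32.0142 14.8016 3.8583 0.3683 0.0000 0.0000 0.0000
39.5091 23.6346 7.4757 0.8012 0.0000 0.0000 0.0000 0.0000
46.2128 32.0142 14.2660 1.7429 0.0000 0.0000 0.0000 0.0000 0.0000
52.2088 39.5091 23.6346 3.7916 0.0000 0.0000 0.0000 0.0000 0.0000 0.0000

params: Δt=0.18556 u=1.11803 d=0.89443 q=0.53397 e^(-rΔt)=0.98636
t_9 payoffs: 52.2088 39.5091 23.6346 3.7916 0.0000 0.0000 0.0000 0.0000 0.0000 0.0000
t_8: node(8,0) S=56.7972 payoff=46.2128 vs cont=44.8080 → 46.2128 [stop]  node(8,1) S=70.9958 payoff=32.0142 vs cont=30.6094 → 32.0142 [stop]  node(8,2) S=88.7440 payoff=14.2660 vs cont=12.8612 → 14.2660 [stop]  node(8,3) S=110.9290 payoff=0.0000 vs cont=1.7429 → 1.7429 [wait]  node(8,4) S=138.6600 payoff=0.0000 vs cont=0.0000 → 0.0000 [wait]  node(8,5) S=173.3234 payoff=0.0000 vs cont=0.0000 → 0.0000 [wait]  node(8,6) S=216.6523 payoff=0.0000 vs cont=0.0000 → 0.0000 [wait]  node(8,7) S=270.8130 payoff=0.0000 vs cont=0.0000 → 0.0000 [wait]  node(8,8) S=338.5131 payoff=0.0000 vs cont=0.0000 → 0.0000 [wait]  ⇒ S*(8)=88.7440
t_7: node(7,0) S=63.5009 payoff=39.5091 vs cont=38.1043 → 39.5091 [stop]  node(7,1) S=79.3754 payoff=23.6346 vs cont=22.2298 → 23.6346 [stop]  node(7,2) S=99.2184 payoff=3.7916 vs cont=7.4757 → 7.4757 [wait]  node(7,3) S=124.0218 payoff=0.0000 vs cont=0.8012 → 0.8012 [wait]  node(7,4) S=155.0259 payoff=0.0000 vs cont=0.0000 → 0.0000 [wait]  node(7,5) S=193.7806 payoff=0.0000 vs cont=0.0000 → 0.0000 [wait]  node(7,6) S=242.2236 payoff=0.0000 vs cont=0.0000 → 0.0000 [wait]  node(7,7) S=302.7767 payoff=0.0000 vs cont=0.0000 → 0.0000 [wait]  ⇒ S*(7)=79.3754
t_6: node(6,0) S=70.9958 payoff=32.0142 vs cont=30.6094 → 32.0142 [stop]  node(6,1) S=88.7440 payoff=14.2660 vs cont=14.8016 → 14.8016 [wait]  node(6,2) S=110.9290 payoff=0.0000 vs cont=3.8583 → 3.8583 [wait]  node(6,3) S=138.6600 payoff=0.0000 vs cont=0.3683 → 0.3683 [wait]  node(6,4) S=173.3234 payoff=0.0000 vs cont=0.0000 → 0.0000 [wait]  node(6,5) S=216.6523 payoff=0.0000 vs cont=0.0000 → 0.0000 [wait]  node(6,6) S=270.8130 payoff=0.0000 vs cont=0.0000 → 0.0000 [wait]  ⇒ S*(6)=70.9958
t_5: node(5,0) S=79.3754 payoff=23.6346 vs cont=22.5119 → 23.6346 [stop]  node(5,1) S=99.2184 payoff=3.7916 vs cont=8.8360 → 8.8360 [wait]  node(5,2) S=124.0218 payoff=0.0000 vs cont=1.9676 → 1.9676 [wait]  node(5,3) S=155.0259 payoff=0.0000 vs cont=0.1693 → 0.1693 [wait]  node(5,4) S=193.7806 payoff=0.0000 vs cont=0.0000 → 0.0000 [wait]  node(5,5) S=242.2236 payoff=0.0000 vs cont=0.0000 → 0.0000 [wait]  ⇒ S*(5)=79.3754
t_4: node(4,0) S=88.7440 payoff=14.2660 vs cont=15.5181 → 15.5181 [wait]  node(4,1) S=110.9290 payoff=0.0000 vs cont=5.0980 → 5.0980 [wait]  node(4,2) S=138.6600 payoff=0.0000 vs cont=0.9936 → 0.9936 [wait]  node(4,3) S=173.3234 payoff=0.0000 vs cont=0.0778 → 0.0778 [wait]  node(4,4) S=216.6523 payoff=0.0000 vs cont=0.0000 → 0.0000 [wait]  ⇒ S*(4)=-
t_3: node(3,0) S=99.2184 payoff=3.7916 vs cont=9.8183 → 9.8183 [wait]  node(3,1) S=124.0218 payoff=0.0000 vs cont=2.8667 → 2.8667 [wait]  node(3,2) S=155.0259 payoff=0.0000 vs cont=0.4977 → 0.4977 [wait]  node(3,3) S=193.7806 payoff=0.0000 vs cont=0.0358 → 0.0358 [wait]  ⇒ S*(3)=-
t_2: node(2,0) S=110.9290 payoff=0.0000 vs cont=6.0231 → 6.0231 [wait]  node(2,1) S=138.6600 payoff=0.0000 vs cont=1.5799 → 1.5799 [wait]  node(2,2) S=173.3234 payoff=0.0000 vs cont=0.2476 → 0.2476 [wait]  ⇒ S*(2)=-
t_1: node(1,0) S=124.0218 payoff=0.0000 vs cont=3.6008 → 3.6008 [wait]  node(1,1) S=155.0259 payoff=0.0000 vs cont=0.8567 → 0.8567 [wait]  ⇒ S*(1)=-
t_0: node(0,0) S=138.6600 payoff=0.0000 vs cont=2.1064 → 2.1064 [wait]  ⇒ S*(0)=-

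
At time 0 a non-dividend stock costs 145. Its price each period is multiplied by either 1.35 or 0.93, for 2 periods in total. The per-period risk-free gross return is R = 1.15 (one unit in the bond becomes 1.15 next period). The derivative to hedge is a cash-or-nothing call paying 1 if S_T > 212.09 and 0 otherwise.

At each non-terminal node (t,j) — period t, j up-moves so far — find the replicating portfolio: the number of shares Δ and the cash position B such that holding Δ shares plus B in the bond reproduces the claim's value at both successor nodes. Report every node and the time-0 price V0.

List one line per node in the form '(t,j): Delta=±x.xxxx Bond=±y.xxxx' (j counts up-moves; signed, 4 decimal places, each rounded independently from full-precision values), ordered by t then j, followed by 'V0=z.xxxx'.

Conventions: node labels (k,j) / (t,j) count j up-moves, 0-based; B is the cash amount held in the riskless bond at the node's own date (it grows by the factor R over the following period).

(0,0): Delta=0.0075 Bond=-0.8770
(1,0): Delta=0.0000 Bond=0.0000
(1,1): Delta=0.0122 Bond=-1.9255
V0=0.2075

Under the risk-neutral measure, an up-move has probability p* = (R−d)/(u−d) = 0.5238 and values discount at R = 1.15.
Terminal payoffs: V(2,0)=0.0000, V(2,1)=0.0000, V(2,2)=1.0000
(1,0): S=134.8500. Δ = (V_up−V_dn)/(S_up−S_dn) = (0.0000−0.0000)/(182.0475−125.4105) = 0.0000. V = [p*·0.0000 + (1−p*)·0.0000]/1.15 = 0.0000. B = V − Δ·S = 0.0000.
(1,1): S=195.7500. Δ = (V_up−V_dn)/(S_up−S_dn) = (1.0000−0.0000)/(264.2625−182.0475) = 0.0122. V = [p*·1.0000 + (1−p*)·0.0000]/1.15 = 0.4555. B = V − Δ·S = -1.9255.
(0,0): S=145.0000. Δ = (V_up−V_dn)/(S_up−S_dn) = (0.4555−0.0000)/(195.7500−134.8500) = 0.0075. V = [p*·0.4555 + (1−p*)·0.0000]/1.15 = 0.2075. B = V − Δ·S = -0.8770.
Sanity check at the root: Δ(0,0)·S0 + B(0,0) reproduces V0 = 0.2075.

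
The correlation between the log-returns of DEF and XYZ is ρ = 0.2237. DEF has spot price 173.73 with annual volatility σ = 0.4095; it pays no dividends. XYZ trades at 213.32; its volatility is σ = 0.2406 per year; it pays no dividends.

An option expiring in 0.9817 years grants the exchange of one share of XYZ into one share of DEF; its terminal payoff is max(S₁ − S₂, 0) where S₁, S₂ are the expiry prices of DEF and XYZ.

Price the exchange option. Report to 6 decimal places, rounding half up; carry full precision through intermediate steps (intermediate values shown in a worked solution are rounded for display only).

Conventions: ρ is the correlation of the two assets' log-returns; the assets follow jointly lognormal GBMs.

σ_eff = √(σ₁² + σ₂² − 2ρσ₁σ₂) = √(0.4095² + 0.2406² − 2·0.2237·0.4095·0.2406) = 0.426026
d₁ = (ln(S₁/S₂) + (q₂ − q₁ + σ_eff²/2)T) / (σ_eff√T) = (ln(173.73/213.32) + (0.0 − 0.0 + 0.090749)·0.9817) / 0.422110 = -0.275290
d₂ = d₁ − σ_eff√T = -0.275290 − 0.422110 = -0.697400
N(d₁) = 0.391547,  N(d₂) = 0.242776
V = S₁·e^{−q₁T}·N(d₁) − S₂·e^{−q₂T}·N(d₂) = 68.023416 − 51.789038 = 16.234378
Key observation: no risk-free rate is needed — with the second asset as numeraire the exchange option is a call on the ratio S₁/S₂, and r cancels out of the value.

exchange price = 16.234378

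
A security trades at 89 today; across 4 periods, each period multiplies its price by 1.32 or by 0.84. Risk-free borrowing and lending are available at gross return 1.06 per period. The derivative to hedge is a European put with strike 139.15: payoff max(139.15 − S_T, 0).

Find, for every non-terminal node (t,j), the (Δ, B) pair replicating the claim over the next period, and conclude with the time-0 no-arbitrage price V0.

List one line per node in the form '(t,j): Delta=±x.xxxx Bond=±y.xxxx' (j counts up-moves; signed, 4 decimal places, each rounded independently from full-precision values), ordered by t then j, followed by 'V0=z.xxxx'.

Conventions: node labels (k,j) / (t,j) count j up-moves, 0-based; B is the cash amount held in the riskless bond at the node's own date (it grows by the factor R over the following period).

(0,0): Delta=-0.5940 Bond=84.0893
(1,0): Delta=-0.8291 Bond=106.7103
(1,1): Delta=-0.4172 Bond=68.3634
(2,0): Delta=-1.0000 Bond=123.8430
(2,1): Delta=-0.7006 Bond=100.4318
(2,2): Delta=-0.2041 Bond=39.4139
(3,0): Delta=-1.0000 Bond=131.2736
(3,1): Delta=-1.0000 Bond=131.2736
(3,2): Delta=-0.4755 Bond=77.1299
(3,3): Delta=0.0000 Bond=0.0000
V0=31.2197

Under the risk-neutral measure, an up-move has probability p* = (R−d)/(u−d) = 0.4583 and values discount at R = 1.06.
At maturity the claim pays: V(4,0)=94.8394, V(4,1)=69.5191, V(4,2)=29.7301, V(4,3)=0.0000, V(4,4)=0.0000
Node (3,0) S=52.7507: V=(p*·69.5191+(1−p*)·94.8394)/1.06=78.5229; Δ=(69.5191−94.8394)/(69.6309−44.3106)=-1.0000; B=V−Δ·S=131.2736
Node (3,1) S=82.8939: V=(p*·29.7301+(1−p*)·69.5191)/1.06=48.3797; Δ=(29.7301−69.5191)/(109.4199−69.6309)=-1.0000; B=V−Δ·S=131.2736
Node (3,2) S=130.2618: V=(p*·0.0000+(1−p*)·29.7301)/1.06=15.1923; Δ=(0.0000−29.7301)/(171.9456−109.4199)=-0.4755; B=V−Δ·S=77.1299
Node (3,3) S=204.6972: V=(p*·0.0000+(1−p*)·0.0000)/1.06=0.0000; Δ=(0.0000−0.0000)/(270.2002−171.9456)=0.0000; B=V−Δ·S=0.0000
Node (2,0) S=62.7984: V=(p*·48.3797+(1−p*)·78.5229)/1.06=61.0446; Δ=(48.3797−78.5229)/(82.8939−52.7507)=-1.0000; B=V−Δ·S=123.8430
Node (2,1) S=98.6832: V=(p*·15.1923+(1−p*)·48.3797)/1.06=31.2913; Δ=(15.1923−48.3797)/(130.2618−82.8939)=-0.7006; B=V−Δ·S=100.4318
Node (2,2) S=155.0736: V=(p*·0.0000+(1−p*)·15.1923)/1.06=7.7633; Δ=(0.0000−15.1923)/(204.6972−130.2618)=-0.2041; B=V−Δ·S=39.4139
Node (1,0) S=74.7600: V=(p*·31.2913+(1−p*)·61.0446)/1.06=44.7242; Δ=(31.2913−61.0446)/(98.6832−62.7984)=-0.8291; B=V−Δ·S=106.7103
Node (1,1) S=117.4800: V=(p*·7.7633+(1−p*)·31.2913)/1.06=19.3468; Δ=(7.7633−31.2913)/(155.0736−98.6832)=-0.4172; B=V−Δ·S=68.3634
Node (0,0) S=89.0000: V=(p*·19.3468+(1−p*)·44.7242)/1.06=31.2197; Δ=(19.3468−44.7242)/(117.4800−74.7600)=-0.5940; B=V−Δ·S=84.0893
As a check, the time-0 holding Δ(0,0)·S0 + B(0,0) comes to 31.2197 — exactly V0.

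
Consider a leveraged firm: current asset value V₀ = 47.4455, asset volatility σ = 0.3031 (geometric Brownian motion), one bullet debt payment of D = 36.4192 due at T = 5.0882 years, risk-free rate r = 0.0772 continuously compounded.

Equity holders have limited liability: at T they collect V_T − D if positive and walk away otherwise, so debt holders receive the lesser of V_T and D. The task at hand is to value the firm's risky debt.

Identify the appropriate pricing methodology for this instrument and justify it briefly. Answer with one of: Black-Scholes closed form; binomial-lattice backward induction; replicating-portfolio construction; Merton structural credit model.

Key observation: the data describe a firm's assets (V₀ = 47.4455, GBM) and a single zero-coupon debt of face 36.4192, so credit quantities follow from equity-as-call in the structural model.

framework: Merton structural credit model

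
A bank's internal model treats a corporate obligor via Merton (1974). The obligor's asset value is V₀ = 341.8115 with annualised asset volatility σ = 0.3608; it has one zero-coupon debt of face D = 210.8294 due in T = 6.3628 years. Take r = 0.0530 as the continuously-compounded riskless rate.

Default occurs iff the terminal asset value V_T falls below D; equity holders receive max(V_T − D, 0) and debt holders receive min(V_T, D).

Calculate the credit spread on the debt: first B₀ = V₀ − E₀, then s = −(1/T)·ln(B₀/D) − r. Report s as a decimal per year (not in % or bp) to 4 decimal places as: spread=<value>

With assets at 341.8115 and a single debt payment of 210.8294 at 6.3628 years:
d₁ = [ln(V₀/D) + (r + σ²/2)T] / (σ√T)
   = [ln(341.8115/210.8294) + (0.0530 + 0.5·0.3608²)·6.3628] / (0.3608·√6.3628)
   = [0.483210 + 0.751372] / 0.910103 = 1.356530
d₂ = d₁ − σ√T = 1.356530 − 0.910103 = 0.446427
N(d₁) = 0.912535,  N(d₂) = 0.672356,  e^(−rT) = 0.713746
E₀ = V₀·N(d₁) − D·e^(−rT)·N(d₂)
   = 341.8115·0.912535 − 210.8294·0.713746·0.672356 = 210.739742
B₀ = V₀ − E₀ = 341.8115 − 210.739742 = 131.071758
spread = −(1/T)·ln(B₀/D) − r = −(1/6.3628)·ln(131.071758/210.8294) − 0.0530 = 0.02170050

spread=0.0217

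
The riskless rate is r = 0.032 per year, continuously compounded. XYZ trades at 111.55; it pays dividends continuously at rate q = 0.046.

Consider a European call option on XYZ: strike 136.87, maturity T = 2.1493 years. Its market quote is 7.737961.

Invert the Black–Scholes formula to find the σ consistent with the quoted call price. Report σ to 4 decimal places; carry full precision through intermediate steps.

sigma = 0.2726

At σ = 0.2726 the Black–Scholes value reproduces the quote:
σ√T = 0.2726·√2.1493 = 0.399645
d₁ = (ln(S/K) + (r−q+σ²/2)T) / (σ√T) = (ln(111.55/136.87) + (0.032−0.046+0.2726²/2)·2.1493) / 0.399645 = (-0.204559 + 0.049768) / 0.399645 = -0.387321
d₂ = d₁ − σ√T = -0.387321 − 0.399645 = -0.786966
e^{−rT} = 0.933534
e^{−qT} = 0.905862
N(d₁) = 0.349259,  N(d₂) = 0.215651
V = S·e^{−qT}·N(d₁) − K·e^{−rT}·N(d₂) = 35.292297 − 27.554335 = 7.737961 (matching the quote); vega is positive throughout, so no other σ reproduces this price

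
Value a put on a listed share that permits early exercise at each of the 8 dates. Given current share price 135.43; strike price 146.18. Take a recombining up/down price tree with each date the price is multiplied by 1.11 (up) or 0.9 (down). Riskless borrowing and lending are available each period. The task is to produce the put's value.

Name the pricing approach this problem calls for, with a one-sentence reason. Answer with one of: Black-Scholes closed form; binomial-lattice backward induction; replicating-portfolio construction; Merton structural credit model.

Key observation: with exercise allowed before expiry on a discrete up/down model (8 steps from spot 135.43), the strike-146.18 put's value must be rolled back through the tree testing early exercise at each node.

framework: binomial-lattice backward induction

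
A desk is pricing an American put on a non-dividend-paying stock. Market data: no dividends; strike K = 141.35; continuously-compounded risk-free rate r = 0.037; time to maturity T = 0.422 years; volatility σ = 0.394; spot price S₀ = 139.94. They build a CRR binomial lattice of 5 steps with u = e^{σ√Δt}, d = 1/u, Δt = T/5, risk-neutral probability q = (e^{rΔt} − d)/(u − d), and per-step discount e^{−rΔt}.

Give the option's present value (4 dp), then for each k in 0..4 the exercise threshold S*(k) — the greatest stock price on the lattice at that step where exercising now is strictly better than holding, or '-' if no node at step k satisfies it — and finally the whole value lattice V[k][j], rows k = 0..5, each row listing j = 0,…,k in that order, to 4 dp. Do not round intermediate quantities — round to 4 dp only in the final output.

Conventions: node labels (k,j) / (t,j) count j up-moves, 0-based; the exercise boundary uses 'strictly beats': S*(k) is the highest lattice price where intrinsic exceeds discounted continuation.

price = 14.7284
boundary = - - - 99.2680 111.3064
tree:
14.7284
21.8044 7.3111
31.0460 12.1338 2.2382
42.0820 19.5297 4.3601 0.0000
52.8184 30.0436 8.4935 0.0000 0.0000
62.3936 42.0820 16.5453 0.0000 0.0000 0.0000

Δt=0.08440  u=1.12127  d=0.89184  q=0.48505  discount=0.99688
step 5 (expiry): payoffs max(K−S,0) = 62.3936 42.0820 16.5453 0.0000 0.0000 0.0000
step 4: (k=4,j=0): S=88.5316, K−S=52.8184, hold=52.3777 ⇒ V=52.8184 exercise | (k=4,j=1): S=111.3064, K−S=30.0436, hold=29.6029 ⇒ V=30.0436 exercise | (k=4,j=2): S=139.9400, K−S=1.4100, hold=8.4935 ⇒ V=8.4935 continue | (k=4,j=3): S=175.9396, K−S=0.0000, hold=0.0000 ⇒ V=0.0000 continue | (k=4,j=4): S=221.2002, K−S=0.0000, hold=0.0000 ⇒ V=0.0000 continue  boundary S*=111.3064
step 3: (k=3,j=0): S=99.2680, K−S=42.0820, hold=41.6413 ⇒ V=42.0820 exercise | (k=3,j=1): S=124.8047, K−S=16.5453, hold=19.5297 ⇒ V=19.5297 continue | (k=3,j=2): S=156.9108, K−S=0.0000, hold=4.3601 ⇒ V=4.3601 continue | (k=3,j=3): S=197.2762, K−S=0.0000, hold=0.0000 ⇒ V=0.0000 continue  boundary S*=99.2680
step 2: (k=2,j=0): S=111.3064, K−S=30.0436, hold=31.0460 ⇒ V=31.0460 continue | (k=2,j=1): S=139.9400, K−S=1.4100, hold=12.1338 ⇒ V=12.1338 continue | (k=2,j=2): S=175.9396, K−S=0.0000, hold=2.2382 ⇒ V=2.2382 continue  boundary S*=-
step 1: (k=1,j=0): S=124.8047, K−S=16.5453, hold=21.8044 ⇒ V=21.8044 continue | (k=1,j=1): S=156.9108, K−S=0.0000, hold=7.3111 ⇒ V=7.3111 continue  boundary S*=-
step 0: (k=0,j=0): S=139.9400, K−S=1.4100, hold=14.7284 ⇒ V=14.7284 continue  boundary S*=-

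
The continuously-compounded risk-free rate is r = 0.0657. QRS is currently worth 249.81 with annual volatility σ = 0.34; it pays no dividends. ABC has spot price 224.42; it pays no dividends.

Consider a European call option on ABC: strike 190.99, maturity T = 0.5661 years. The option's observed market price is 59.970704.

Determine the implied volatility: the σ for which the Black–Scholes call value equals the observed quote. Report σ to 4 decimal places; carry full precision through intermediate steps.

sigma = 0.5982

At σ = 0.5982 the Black–Scholes value reproduces the quote:
σ√T = 0.5982·√0.5661 = 0.450083
d₁ = (ln(S/K) + (r+σ²/2)T) / (σ√T) = (ln(224.42/190.99) + (0.0657+0.5982²/2)·0.5661) / 0.450083 = (0.161298 + 0.138480) / 0.450083 = 0.666051
d₂ = d₁ − σ√T = 0.666051 − 0.450083 = 0.215968
e^{−rT} = 0.963490
N(d₁) = 0.747311,  N(d₂) = 0.585494
V = S·N(d₁) − K·e^{−rT}·N(d₂) = 167.711483 − 107.740780 = 59.970704 (matching the quote); vega is positive throughout, so no other σ reproduces this price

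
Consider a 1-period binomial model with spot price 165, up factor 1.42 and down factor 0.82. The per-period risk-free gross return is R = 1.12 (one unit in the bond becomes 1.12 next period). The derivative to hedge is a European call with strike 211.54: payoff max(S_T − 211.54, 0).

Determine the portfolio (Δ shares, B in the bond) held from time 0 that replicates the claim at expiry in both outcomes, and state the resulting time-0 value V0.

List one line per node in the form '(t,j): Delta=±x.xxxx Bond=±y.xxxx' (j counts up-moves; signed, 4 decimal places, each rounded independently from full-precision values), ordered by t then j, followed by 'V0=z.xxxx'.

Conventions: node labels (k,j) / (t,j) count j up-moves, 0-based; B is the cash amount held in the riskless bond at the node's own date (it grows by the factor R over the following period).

Under the risk-neutral measure, an up-move has probability p* = (R−d)/(u−d) = 0.5000 and values discount at R = 1.12.
At maturity the claim pays: V(1,0)=0.0000, V(1,1)=22.7600
  t=0,j=0: stock 165.0000 → up 234.3000 (V=22.7600), down 135.3000 (V=0.0000). Price 10.1607; hedge Δ=0.2299, bond B=-27.7726.
Check: Δ(0,0)·S0 + B(0,0) = 10.1607 = V0.

(0,0): Delta=0.2299 Bond=-27.7726
V0=10.1607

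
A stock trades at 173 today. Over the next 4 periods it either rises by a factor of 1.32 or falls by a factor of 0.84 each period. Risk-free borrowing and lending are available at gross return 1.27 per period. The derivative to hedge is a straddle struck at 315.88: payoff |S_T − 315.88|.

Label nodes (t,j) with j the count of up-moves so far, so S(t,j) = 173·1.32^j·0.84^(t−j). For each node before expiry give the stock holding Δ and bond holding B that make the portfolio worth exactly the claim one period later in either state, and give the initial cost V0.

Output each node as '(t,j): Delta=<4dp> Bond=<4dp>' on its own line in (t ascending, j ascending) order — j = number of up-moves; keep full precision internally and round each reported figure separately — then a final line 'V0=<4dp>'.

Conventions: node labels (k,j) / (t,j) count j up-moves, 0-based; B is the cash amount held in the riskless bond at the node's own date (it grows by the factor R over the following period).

Since d<R<u, set p* = (R−d)/(u−d) = 0.8958; price each node as the discounted p*-expectation of its children.
Expiry values: V(4,0)=229.7483, V(4,1)=180.5301, V(4,2)=103.1873, V(4,3)=18.3513, V(4,4)=209.3407
Node (3,0) S=102.5378: V=(p*·180.5301+(1−p*)·229.7483)/1.27=146.1866; Δ=(180.5301−229.7483)/(135.3499−86.1317)=-1.0000; B=V−Δ·S=248.7244
Node (3,1) S=161.1308: V=(p*·103.1873+(1−p*)·180.5301)/1.27=87.5936; Δ=(103.1873−180.5301)/(212.6927−135.3499)=-1.0000; B=V−Δ·S=248.7244
Node (3,2) S=253.2056: V=(p*·18.3513+(1−p*)·103.1873)/1.27=21.4082; Δ=(18.3513−103.1873)/(334.2313−212.6927)=-0.6980; B=V−Δ·S=198.1498
Node (3,3) S=397.8945: V=(p*·209.3407+(1−p*)·18.3513)/1.27=149.1701; Δ=(209.3407−18.3513)/(525.2207−334.2313)=1.0000; B=V−Δ·S=-248.7244
Node (2,0) S=122.0688: V=(p*·87.5936+(1−p*)·146.1866)/1.27=73.7772; Δ=(87.5936−146.1866)/(161.1308−102.5378)=-1.0000; B=V−Δ·S=195.8460
Node (2,1) S=191.8224: V=(p*·21.4082+(1−p*)·87.5936)/1.27=22.2855; Δ=(21.4082−87.5936)/(253.2056−161.1308)=-0.7188; B=V−Δ·S=160.1717
Node (2,2) S=301.4352: V=(p*·149.1701+(1−p*)·21.4082)/1.27=106.9776; Δ=(149.1701−21.4082)/(397.8945−253.2056)=0.8830; B=V−Δ·S=-159.1929
Node (1,0) S=145.3200: V=(p*·22.2855+(1−p*)·73.7772)/1.27=21.7710; Δ=(22.2855−73.7772)/(191.8224−122.0688)=-0.7382; B=V−Δ·S=129.0455
Node (1,1) S=228.3600: V=(p*·106.9776+(1−p*)·22.2855)/1.27=77.2878; Δ=(106.9776−22.2855)/(301.4352−191.8224)=0.7726; B=V−Δ·S=-99.1542
Node (0,0) S=173.0000: V=(p*·77.2878+(1−p*)·21.7710)/1.27=56.3030; Δ=(77.2878−21.7710)/(228.3600−145.3200)=0.6686; B=V−Δ·S=-59.3570
Sanity check at the root: Δ(0,0)·S0 + B(0,0) reproduces V0 = 56.3030.

(0,0): Delta=0.6686 Bond=-59.3570
(1,0): Delta=-0.7382 Bond=129.0455
(1,1): Delta=0.7726 Bond=-99.1542
(2,0): Delta=-1.0000 Bond=195.8460
(2,1): Delta=-0.7188 Bond=160.1717
(2,2): Delta=0.8830 Bond=-159.1929
(3,0): Delta=-1.0000 Bond=248.7244
(3,1): Delta=-1.0000 Bond=248.7244
(3,2): Delta=-0.6980 Bond=198.1498
(3,3): Delta=1.0000 Bond=-248.7244
V0=56.3030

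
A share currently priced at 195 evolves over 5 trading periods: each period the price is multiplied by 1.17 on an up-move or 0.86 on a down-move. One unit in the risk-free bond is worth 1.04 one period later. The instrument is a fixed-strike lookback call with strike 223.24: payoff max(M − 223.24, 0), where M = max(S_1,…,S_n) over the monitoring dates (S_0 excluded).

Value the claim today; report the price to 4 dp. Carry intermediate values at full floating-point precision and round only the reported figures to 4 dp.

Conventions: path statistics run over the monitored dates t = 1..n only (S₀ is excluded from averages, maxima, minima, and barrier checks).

price = 41.0428

Set p* = 0.5806 (from d < R < u); the path-dependent value is the discounted p*-expectation over all price paths.
Enumerate all 2^5 = 32 price paths (U = up ×1.17, D = down ×0.86); each path with k up-moves has probability p*^k·(1−p*)^(5−k).
DDDDD: M=167.7000, payoff=0.0000, prob=0.012969
UDDDD: M=228.1500, payoff=4.9100, prob=0.017957
DUDDD: M=196.2090, payoff=0.0000, prob=0.017957
UUDDD: M=266.9355, payoff=43.6955, prob=0.024864
DDUDD: M=168.7397, payoff=0.0000, prob=0.017957
UDUDD: M=229.5645, payoff=6.3245, prob=0.024864
DUUDD: M=229.5645, payoff=6.3245, prob=0.024864
UUUDD: M=312.3145, payoff=89.0745, prob=0.034427
DDDUD: M=167.7000, payoff=0.0000, prob=0.017957
UDDUD: M=228.1500, payoff=4.9100, prob=0.024864
DUDUD: M=197.4255, payoff=0.0000, prob=0.024864
UUDUD: M=268.5905, payoff=45.3505, prob=0.034427
DDUUD: M=197.4255, payoff=0.0000, prob=0.024864
UDUUD: M=268.5905, payoff=45.3505, prob=0.034427
DUUUD: M=268.5905, payoff=45.3505, prob=0.034427
UUUUD: M=365.4080, payoff=142.1680, prob=0.047668
DDDDU: M=167.7000, payoff=0.0000, prob=0.017957
UDDDU: M=228.1500, payoff=4.9100, prob=0.024864
DUDDU: M=196.2090, payoff=0.0000, prob=0.024864
UUDDU: M=266.9355, payoff=43.6955, prob=0.034427
DDUDU: M=169.7859, payoff=0.0000, prob=0.024864
UDUDU: M=230.9878, payoff=7.7478, prob=0.034427
DUUDU: M=230.9878, payoff=7.7478, prob=0.034427
UUUDU: M=314.2509, payoff=91.0109, prob=0.047668
DDDUU: M=169.7859, payoff=0.0000, prob=0.024864
UDDUU: M=230.9878, payoff=7.7478, prob=0.034427
DUDUU: M=230.9878, payoff=7.7478, prob=0.034427
UUDUU: M=314.2509, payoff=91.0109, prob=0.047668
DDUUU: M=230.9878, payoff=7.7478, prob=0.034427
UDUUU: M=314.2509, payoff=91.0109, prob=0.047668
DUUUU: M=314.2509, payoff=91.0109, prob=0.047668
UUUUU: M=427.5274, payoff=204.2874, prob=0.066002
Price = Σ prob·payoff / R^5 = 49.934836 / 1.216653 = 41.0428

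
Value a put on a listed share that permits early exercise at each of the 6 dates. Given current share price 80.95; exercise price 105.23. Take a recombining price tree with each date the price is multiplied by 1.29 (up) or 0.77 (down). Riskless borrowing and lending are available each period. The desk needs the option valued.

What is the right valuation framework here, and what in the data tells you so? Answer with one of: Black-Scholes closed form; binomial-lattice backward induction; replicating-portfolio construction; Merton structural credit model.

framework: binomial-lattice backward induction

Key observation: with exercise allowed before expiry on a discrete up/down model (6 steps from spot 80.95), the strike-105.23 put's value must be rolled back through the tree testing early exercise at each node.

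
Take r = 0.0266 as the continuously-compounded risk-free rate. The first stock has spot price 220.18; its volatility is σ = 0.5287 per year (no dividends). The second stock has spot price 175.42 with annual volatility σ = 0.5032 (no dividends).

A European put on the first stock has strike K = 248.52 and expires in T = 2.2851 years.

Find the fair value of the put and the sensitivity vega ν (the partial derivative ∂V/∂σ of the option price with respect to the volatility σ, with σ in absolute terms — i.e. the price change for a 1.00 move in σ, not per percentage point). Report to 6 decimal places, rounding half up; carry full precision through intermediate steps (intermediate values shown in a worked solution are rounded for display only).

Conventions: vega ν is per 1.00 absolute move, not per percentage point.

σ√T = 0.5287·√2.2851 = 0.799212
d₁ = (ln(S/K) + (r+σ²/2)T) / (σ√T) = (ln(220.18/248.52) + (0.0266+0.5287²/2)·2.2851) / 0.799212 = (-0.121078 + 0.380153) / 0.799212 = 0.324164
d₂ = d₁ − σ√T = 0.324164 − 0.799212 = -0.475048
e^{−rT} = 0.941027
N(−d₁) = 0.372907,  N(−d₂) = 0.682624
Put price V = K·e^{−rT}·N(−d₂) − S·N(−d₁) = 159.641084 − 82.106669 = 77.534415
φ(d₁) = (1/√(2π))·e^{−d₁²/2} = 0.378523
ν = S·φ(d₁)·√T = 125.985986

price = 77.534415
ν = 125.985986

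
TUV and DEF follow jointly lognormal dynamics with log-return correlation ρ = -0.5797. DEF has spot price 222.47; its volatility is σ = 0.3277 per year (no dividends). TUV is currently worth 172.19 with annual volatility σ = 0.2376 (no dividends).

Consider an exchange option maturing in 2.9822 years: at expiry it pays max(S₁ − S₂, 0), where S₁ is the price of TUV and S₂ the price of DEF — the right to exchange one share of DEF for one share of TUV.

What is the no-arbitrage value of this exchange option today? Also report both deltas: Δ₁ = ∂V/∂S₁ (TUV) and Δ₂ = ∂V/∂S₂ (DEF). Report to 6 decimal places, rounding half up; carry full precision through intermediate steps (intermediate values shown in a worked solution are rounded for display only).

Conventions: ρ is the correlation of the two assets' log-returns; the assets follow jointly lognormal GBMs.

σ_eff = √(σ₁² + σ₂² − 2ρσ₁σ₂) = √(0.2376² + 0.3277² − 2·-0.5797·0.2376·0.3277) = 0.504097
d₁ = (ln(S₁/S₂) + (q₂ − q₁ + σ_eff²/2)T) / (σ_eff√T) = (ln(172.19/222.47) + (0.0 − 0.0 + 0.127057)·2.9822) / 0.870527 = 0.140966
d₂ = d₁ − σ_eff√T = 0.140966 − 0.870527 = -0.729561
N(d₁) = 0.556052,  N(d₂) = 0.232829
V = S₁·e^{−q₁T}·N(d₁) − S₂·e^{−q₂T}·N(d₂) = 95.746559 − 51.797541 = 43.949018
Key observation: the rate r is irrelevant here: denominating values in DEF turns the exchange into a ratio option on S₁/S₂, and discounting at r drops out.
Δ₁ = e^{−q₁T}·N(d₁) = 0.556052;  Δ₂ = −e^{−q₂T}·N(d₂) = -0.232829

exchange price = 43.949018
Δ1 = 0.556052
Δ2 = -0.232829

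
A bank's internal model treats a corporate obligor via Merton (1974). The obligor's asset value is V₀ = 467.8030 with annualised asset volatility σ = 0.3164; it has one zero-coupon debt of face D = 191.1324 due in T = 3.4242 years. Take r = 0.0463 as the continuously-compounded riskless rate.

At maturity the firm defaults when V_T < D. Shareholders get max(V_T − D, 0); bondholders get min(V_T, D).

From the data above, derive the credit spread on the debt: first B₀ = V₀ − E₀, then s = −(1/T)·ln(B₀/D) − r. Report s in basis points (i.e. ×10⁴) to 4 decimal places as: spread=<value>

Equity is a call on the firm's assets struck at D = 191.1324:
d₁ = [ln(V₀/D) + (r + σ²/2)T] / (σ√T)
   = [ln(467.8030/191.1324) + (0.0463 + 0.5·0.3164²)·3.4242] / (0.3164·√3.4242)
   = [0.895081 + 0.329937] / 0.585485 = 2.092312
d₂ = d₁ − σ√T = 2.092312 − 0.585485 = 1.506826
N(d₁) = 0.981795,  N(d₂) = 0.934072,  e^(−rT) = 0.853388
E₀ = V₀·N(d₁) − D·e^(−rT)·N(d₂)
   = 467.8030·0.981795 − 191.1324·0.853388·0.934072 = 306.929777
B₀ = V₀ − E₀ = 467.8030 − 306.929777 = 160.873223
spread = −(1/T)·ln(B₀/D) − r = −(1/3.4242)·ln(160.873223/191.1324) − 0.0463 = 0.00403286
in basis points: 0.00403286 × 10⁴ = 40.3286 bp

spread=40.3286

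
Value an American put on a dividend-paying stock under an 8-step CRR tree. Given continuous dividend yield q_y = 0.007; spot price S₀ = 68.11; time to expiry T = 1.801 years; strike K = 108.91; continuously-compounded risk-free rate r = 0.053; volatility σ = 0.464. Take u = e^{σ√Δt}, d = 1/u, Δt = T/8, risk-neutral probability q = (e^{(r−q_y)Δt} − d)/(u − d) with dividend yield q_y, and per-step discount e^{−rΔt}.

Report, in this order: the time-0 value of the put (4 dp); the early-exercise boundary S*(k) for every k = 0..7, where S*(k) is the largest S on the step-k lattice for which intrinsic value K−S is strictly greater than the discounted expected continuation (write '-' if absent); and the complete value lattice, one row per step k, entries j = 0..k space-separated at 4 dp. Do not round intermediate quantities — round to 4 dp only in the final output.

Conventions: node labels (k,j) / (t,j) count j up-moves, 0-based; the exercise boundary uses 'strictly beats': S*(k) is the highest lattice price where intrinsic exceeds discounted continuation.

price = 43.2915
boundary = - 54.6510 43.8517 54.6510 43.8517 54.6510 68.1100 84.8835
tree:
43.2915
54.2590 31.9647
65.0583 42.3722 20.9828
73.7237 54.2590 29.9795 11.3192
80.6767 65.0583 41.2777 17.9367 4.1058
86.2558 73.7237 54.2590 27.6160 7.4211 0.4520
90.7324 80.6767 65.0583 40.8000 13.3746 0.8608 0.0000
94.3244 86.2558 73.7237 54.2590 24.0265 1.6393 0.0000 0.0000
97.2066 90.7324 80.6767 65.0583 40.8000 3.1222 0.0000 0.0000 0.0000

Δt=0.22512, u=1.24627, d=0.80239, q=0.46863, disc=e^(-rΔt)=0.98814
k=8 terminal: V=max(K-S,0) → 97.2066 90.7324 80.6767 65.0583 40.8000 3.1222 0.0000 0.0000 0.0000
k=7: j=0 S=14.5856 intr=94.3244 cont=93.0556 V=94.3244[EX]; j=1 S=22.6542 intr=86.2558 cont=84.9997 V=86.2558[EX]; j=2 S=35.1863 intr=73.7237 cont=72.4873 V=73.7237[EX]; j=3 S=54.6510 intr=54.2590 cont=53.0533 V=54.2590[EX]; j=4 S=84.8835 intr=24.0265 cont=22.8684 V=24.0265[EX]; j=5 S=131.8403 intr=0.0000 cont=1.6393 V=1.6393[hold]; j=6 S=204.7731 intr=0.0000 cont=0.0000 V=0.0000[hold]; j=7 S=318.0516 intr=0.0000 cont=0.0000 V=0.0000[hold]  S*(7)=84.8835
k=6: j=0 S=18.1776 intr=90.7324 cont=89.4693 V=90.7324[EX]; j=1 S=28.2333 intr=80.6767 cont=79.4294 V=80.6767[EX]; j=2 S=43.8517 intr=65.0583 cont=63.8356 V=65.0583[EX]; j=3 S=68.1100 intr=40.8000 cont=39.6155 V=40.8000[EX]; j=4 S=105.7878 intr=3.1222 cont=13.3746 V=13.3746[hold]; j=5 S=164.3086 intr=0.0000 cont=0.8608 V=0.8608[hold]; j=6 S=255.2027 intr=0.0000 cont=0.0000 V=0.0000[hold]  S*(6)=68.1100
k=5: j=0 S=22.6542 intr=86.2558 cont=84.9997 V=86.2558[EX]; j=1 S=35.1863 intr=73.7237 cont=72.4873 V=73.7237[EX]; j=2 S=54.6510 intr=54.2590 cont=53.0533 V=54.2590[EX]; j=3 S=84.8835 intr=24.0265 cont=27.6160 V=27.6160[hold]; j=4 S=131.8403 intr=0.0000 cont=7.4211 V=7.4211[hold]; j=5 S=204.7731 intr=0.0000 cont=0.4520 V=0.4520[hold]  S*(5)=54.6510
k=4: j=0 S=28.2333 intr=80.6767 cont=79.4294 V=80.6767[EX]; j=1 S=43.8517 intr=65.0583 cont=63.8356 V=65.0583[EX]; j=2 S=68.1100 intr=40.8000 cont=41.2777 V=41.2777[hold]; j=3 S=105.7878 intr=3.1222 cont=17.9367 V=17.9367[hold]; j=4 S=164.3086 intr=0.0000 cont=4.1058 V=4.1058[hold]  S*(4)=43.8517
k=3: j=0 S=35.1863 intr=73.7237 cont=72.4873 V=73.7237[EX]; j=1 S=54.6510 intr=54.2590 cont=53.2745 V=54.2590[EX]; j=2 S=84.8835 intr=24.0265 cont=29.9795 V=29.9795[hold]; j=3 S=131.8403 intr=0.0000 cont=11.3192 V=11.3192[hold]  S*(3)=54.6510
k=2: j=0 S=43.8517 intr=65.0583 cont=63.8356 V=65.0583[EX]; j=1 S=68.1100 intr=40.8000 cont=42.3722 V=42.3722[hold]; j=2 S=105.7878 intr=3.1222 cont=20.9828 V=20.9828[hold]  S*(2)=43.8517
k=1: j=0 S=54.6510 intr=54.2590 cont=53.7813 V=54.2590[EX]; j=1 S=84.8835 intr=24.0265 cont=31.9647 V=31.9647[hold]  S*(1)=54.6510
k=0: j=0 S=68.1100 intr=40.8000 cont=43.2915 V=43.2915[hold]  S*(0)=-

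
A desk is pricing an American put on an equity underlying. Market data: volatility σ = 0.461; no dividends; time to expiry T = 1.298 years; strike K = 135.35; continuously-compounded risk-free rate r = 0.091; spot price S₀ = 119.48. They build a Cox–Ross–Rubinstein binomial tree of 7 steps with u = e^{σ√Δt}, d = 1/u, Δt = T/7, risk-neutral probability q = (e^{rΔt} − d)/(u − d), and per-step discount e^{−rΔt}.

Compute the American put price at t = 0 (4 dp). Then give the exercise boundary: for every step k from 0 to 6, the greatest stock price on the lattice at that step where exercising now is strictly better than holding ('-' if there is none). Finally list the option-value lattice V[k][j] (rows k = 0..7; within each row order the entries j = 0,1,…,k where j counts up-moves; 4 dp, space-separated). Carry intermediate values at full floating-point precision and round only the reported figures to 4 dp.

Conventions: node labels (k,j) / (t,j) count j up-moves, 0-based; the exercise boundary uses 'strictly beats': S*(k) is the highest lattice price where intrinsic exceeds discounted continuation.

Δt=0.18543  u=1.21959  d=0.81995  q=0.49312  discount=0.98327
step 7 (expiry): payoffs max(K−S,0) = 105.5783 91.0678 69.4848 37.3825 0.0000 0.0000 0.0000 0.0000
step 6: (k=6,j=0): S=36.3092, K−S=99.0408, hold=96.7761 ⇒ V=99.0408 exercise | (k=6,j=1): S=54.0061, K−S=81.3439, hold=79.0792 ⇒ V=81.3439 exercise | (k=6,j=2): S=80.3284, K−S=55.0216, hold=52.7569 ⇒ V=55.0216 exercise | (k=6,j=3): S=119.4800, K−S=15.8700, hold=18.6316 ⇒ V=18.6316 continue | (k=6,j=4): S=177.7140, K−S=0.0000, hold=0.0000 ⇒ V=0.0000 continue | (k=6,j=5): S=264.3309, K−S=0.0000, hold=0.0000 ⇒ V=0.0000 continue | (k=6,j=6): S=393.1644, K−S=0.0000, hold=0.0000 ⇒ V=0.0000 continue  boundary S*=80.3284
step 5: (k=5,j=0): S=44.2822, K−S=91.0678, hold=88.8030 ⇒ V=91.0678 exercise | (k=5,j=1): S=65.8652, K−S=69.4848, hold=67.2201 ⇒ V=69.4848 exercise | (k=5,j=2): S=97.9675, K−S=37.3825, hold=36.4567 ⇒ V=37.3825 exercise | (k=5,j=3): S=145.7164, K−S=0.0000, hold=9.2860 ⇒ V=9.2860 continue | (k=5,j=4): S=216.7378, K−S=0.0000, hold=0.0000 ⇒ V=0.0000 continue | (k=5,j=5): S=322.3747, K−S=0.0000, hold=0.0000 ⇒ V=0.0000 continue  boundary S*=97.9675
step 4: (k=4,j=0): S=54.0061, K−S=81.3439, hold=79.0792 ⇒ V=81.3439 exercise | (k=4,j=1): S=80.3284, K−S=55.0216, hold=52.7569 ⇒ V=55.0216 exercise | (k=4,j=2): S=119.4800, K−S=15.8700, hold=23.1340 ⇒ V=23.1340 continue | (k=4,j=3): S=177.7140, K−S=0.0000, hold=4.6282 ⇒ V=4.6282 continue | (k=4,j=4): S=264.3309, K−S=0.0000, hold=0.0000 ⇒ V=0.0000 continue  boundary S*=80.3284
step 3: (k=3,j=0): S=65.8652, K−S=69.4848, hold=67.2201 ⇒ V=69.4848 exercise | (k=3,j=1): S=97.9675, K−S=37.3825, hold=38.6398 ⇒ V=38.6398 continue | (k=3,j=2): S=145.7164, K−S=0.0000, hold=13.7741 ⇒ V=13.7741 continue | (k=3,j=3): S=216.7378, K−S=0.0000, hold=2.3067 ⇒ V=2.3067 continue  boundary S*=65.8652
step 2: (k=2,j=0): S=80.3284, K−S=55.0216, hold=53.3665 ⇒ V=55.0216 exercise | (k=2,j=1): S=119.4800, K−S=15.8700, hold=25.9368 ⇒ V=25.9368 continue | (k=2,j=2): S=177.7140, K−S=0.0000, hold=7.9835 ⇒ V=7.9835 continue  boundary S*=80.3284
step 1: (k=1,j=0): S=97.9675, K−S=37.3825, hold=39.9988 ⇒ V=39.9988 continue | (k=1,j=1): S=145.7164, K−S=0.0000, hold=16.7979 ⇒ V=16.7979 continue  boundary S*=-
step 0: (k=0,j=0): S=119.4800, K−S=15.8700, hold=28.0802 ⇒ V=28.0802 continue  boundary S*=-

price = 28.0802
boundary = - - 80.3284 65.8652 80.3284 97.9675 80.3284
tree:
28.0802
39.9988 16.7979
55.0216 25.9368 7.9835
69.4848 38.6398 13.7741 2.3067
81.3439 55.0216 23.1340 4.6282 0.0000
91.0678 69.4848 37.3825 9.2860 0.0000 0.0000
99.0408 81.3439 55.0216 18.6316 0.0000 0.0000 0.0000
105.5783 91.0678 69.4848 37.3825 0.0000 0.0000 0.0000 0.0000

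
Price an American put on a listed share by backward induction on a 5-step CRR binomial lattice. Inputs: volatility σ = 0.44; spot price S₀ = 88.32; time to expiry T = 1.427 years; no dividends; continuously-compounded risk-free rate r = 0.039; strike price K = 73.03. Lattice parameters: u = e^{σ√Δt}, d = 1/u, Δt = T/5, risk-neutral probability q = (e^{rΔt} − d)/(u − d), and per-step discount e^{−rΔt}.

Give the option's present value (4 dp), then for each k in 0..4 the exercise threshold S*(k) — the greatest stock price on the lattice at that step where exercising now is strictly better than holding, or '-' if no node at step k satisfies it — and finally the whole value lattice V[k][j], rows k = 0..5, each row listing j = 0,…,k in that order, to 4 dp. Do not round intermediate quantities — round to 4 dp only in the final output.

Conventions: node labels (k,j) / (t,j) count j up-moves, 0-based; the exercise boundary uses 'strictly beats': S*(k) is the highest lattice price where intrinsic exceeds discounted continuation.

price = 8.5980
boundary = - - - 43.6317 55.1935
tree:
8.5980
13.3879 3.2961
20.2503 5.8176 0.4753
29.3983 10.2165 0.8985 0.0000
38.5381 17.8365 1.6986 0.0000 0.0000
45.7634 29.3983 3.2110 0.0000 0.0000 0.0000

params: Δt=0.28540 u=1.26499 d=0.79052 q=0.46509 e^(-rΔt)=0.98893
t_5 payoffs: 45.7634 29.3983 3.2110 0.0000 0.0000 0.0000
t_4: node(4,0) S=34.4919 payoff=38.5381 vs cont=37.7297 → 38.5381 [stop]  node(4,1) S=55.1935 payoff=17.8365 vs cont=17.0281 → 17.8365 [stop]  node(4,2) S=88.3200 payoff=0.0000 vs cont=1.6986 → 1.6986 [wait]  node(4,3) S=141.3286 payoff=0.0000 vs cont=0.0000 → 0.0000 [wait]  node(4,4) S=226.1523 payoff=0.0000 vs cont=0.0000 → 0.0000 [wait]  ⇒ S*(4)=55.1935
t_3: node(3,0) S=43.6317 payoff=29.3983 vs cont=28.5899 → 29.3983 [stop]  node(3,1) S=69.8190 payoff=3.2110 vs cont=10.2165 → 10.2165 [wait]  node(3,2) S=111.7235 payoff=0.0000 vs cont=0.8985 → 0.8985 [wait]  node(3,3) S=178.7786 payoff=0.0000 vs cont=0.0000 → 0.0000 [wait]  ⇒ S*(3)=43.6317
t_2: node(2,0) S=55.1935 payoff=17.8365 vs cont=20.2503 → 20.2503 [wait]  node(2,1) S=88.3200 payoff=0.0000 vs cont=5.8176 → 5.8176 [wait]  node(2,2) S=141.3286 payoff=0.0000 vs cont=0.4753 → 0.4753 [wait]  ⇒ S*(2)=-
t_1: node(1,0) S=69.8190 payoff=3.2110 vs cont=13.3879 → 13.3879 [wait]  node(1,1) S=111.7235 payoff=0.0000 vs cont=3.2961 → 3.2961 [wait]  ⇒ S*(1)=-
t_0: node(0,0) S=88.3200 payoff=0.0000 vs cont=8.5980 → 8.5980 [wait]  ⇒ S*(0)=-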